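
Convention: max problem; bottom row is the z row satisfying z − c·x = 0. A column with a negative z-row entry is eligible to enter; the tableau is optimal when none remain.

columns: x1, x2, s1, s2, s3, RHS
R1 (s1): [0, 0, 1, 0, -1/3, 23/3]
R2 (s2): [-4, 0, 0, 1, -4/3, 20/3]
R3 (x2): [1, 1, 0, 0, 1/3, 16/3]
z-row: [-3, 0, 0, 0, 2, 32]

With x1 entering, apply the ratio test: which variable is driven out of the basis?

Column x1 entries and ratios — s1: 0 ≤ 0, skip; s2: -4 ≤ 0, skip; x2: (16/3)/1 = 16/3.
Smallest ratio is 16/3 in the row of x2, so x2 leaves.

x2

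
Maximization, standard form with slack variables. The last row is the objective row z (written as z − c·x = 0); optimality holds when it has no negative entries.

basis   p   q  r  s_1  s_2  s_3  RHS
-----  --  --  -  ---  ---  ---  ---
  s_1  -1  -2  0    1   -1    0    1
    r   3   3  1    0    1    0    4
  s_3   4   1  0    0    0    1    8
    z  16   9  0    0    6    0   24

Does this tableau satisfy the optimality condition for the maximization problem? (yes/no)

Every z-row coefficient is ≥ 0, so the tableau is optimal.

yes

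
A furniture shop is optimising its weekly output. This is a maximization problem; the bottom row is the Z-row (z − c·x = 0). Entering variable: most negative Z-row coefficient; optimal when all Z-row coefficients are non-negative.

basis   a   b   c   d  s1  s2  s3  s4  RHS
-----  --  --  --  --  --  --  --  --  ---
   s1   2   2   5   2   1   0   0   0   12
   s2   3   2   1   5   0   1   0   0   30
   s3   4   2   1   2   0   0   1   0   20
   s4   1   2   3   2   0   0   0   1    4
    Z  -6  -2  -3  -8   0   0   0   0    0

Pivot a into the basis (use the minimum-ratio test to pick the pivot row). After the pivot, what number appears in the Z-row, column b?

Ratio test on column a — row 1: 12/2 = 6; row 2: 30/3 = 10; row 3: 20/4 = 5; row 4: 4/1 = 4. Minimum is 4 at row 4 (s4 leaves); pivot element 1.
Divide row 4 by 1; eliminate column a from the other rows.
Z-row update in column b: -2 − (-6)·2 = 10.

10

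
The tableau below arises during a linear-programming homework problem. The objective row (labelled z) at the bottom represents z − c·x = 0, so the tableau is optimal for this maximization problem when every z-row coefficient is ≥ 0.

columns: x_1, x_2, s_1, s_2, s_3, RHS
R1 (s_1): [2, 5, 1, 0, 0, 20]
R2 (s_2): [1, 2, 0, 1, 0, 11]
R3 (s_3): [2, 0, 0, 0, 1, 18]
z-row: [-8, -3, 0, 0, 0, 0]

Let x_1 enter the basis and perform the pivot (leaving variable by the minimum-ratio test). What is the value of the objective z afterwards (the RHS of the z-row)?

72

Ratio test on column x_1 — row 1: 20/2 = 10; row 2: 11/1 = 11; row 3: 18/2 = 9. Minimum is 9 at row 3 (s_3 leaves); pivot element 2.
Pivot on row 3; the z-row RHS becomes 0 − (-8)·9 = 72.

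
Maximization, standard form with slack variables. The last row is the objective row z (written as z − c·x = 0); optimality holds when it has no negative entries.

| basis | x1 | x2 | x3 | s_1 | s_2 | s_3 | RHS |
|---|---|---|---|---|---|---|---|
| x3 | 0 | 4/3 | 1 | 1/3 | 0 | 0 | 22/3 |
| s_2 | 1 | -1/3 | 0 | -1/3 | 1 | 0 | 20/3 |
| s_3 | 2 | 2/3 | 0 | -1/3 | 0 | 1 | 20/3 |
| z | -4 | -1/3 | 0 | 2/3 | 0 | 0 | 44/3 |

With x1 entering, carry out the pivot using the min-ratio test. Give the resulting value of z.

Ratio test on column x1 — row 1: entry 0 ≤ 0; row 2: (20/3)/1 = 20/3; row 3: (20/3)/2 = 10/3. Minimum is 10/3 at row 3 (s_3 leaves); pivot element 2.
Pivot on row 3; the z-row RHS becomes 44/3 − (-4)·(10/3) = 28.

28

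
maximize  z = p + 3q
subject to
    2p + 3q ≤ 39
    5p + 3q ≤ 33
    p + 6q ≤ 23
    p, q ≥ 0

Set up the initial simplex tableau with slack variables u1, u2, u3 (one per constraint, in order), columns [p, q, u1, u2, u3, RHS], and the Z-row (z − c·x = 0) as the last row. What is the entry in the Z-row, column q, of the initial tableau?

The Z-row carries the negated objective coefficients: the q entry is -3.

-3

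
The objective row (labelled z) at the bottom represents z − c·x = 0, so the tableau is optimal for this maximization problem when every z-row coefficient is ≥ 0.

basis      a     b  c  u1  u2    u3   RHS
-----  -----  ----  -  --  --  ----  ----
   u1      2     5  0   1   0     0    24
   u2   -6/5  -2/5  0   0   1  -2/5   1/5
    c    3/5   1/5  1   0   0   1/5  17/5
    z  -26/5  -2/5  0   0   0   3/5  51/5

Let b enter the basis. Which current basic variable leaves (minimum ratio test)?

u1

Column b entries and ratios — u1: 24/5 = 24/5; u2: -2/5 ≤ 0, skip; c: (17/5)/(1/5) = 17.
Smallest ratio is 24/5 in the row of u1, so u1 leaves.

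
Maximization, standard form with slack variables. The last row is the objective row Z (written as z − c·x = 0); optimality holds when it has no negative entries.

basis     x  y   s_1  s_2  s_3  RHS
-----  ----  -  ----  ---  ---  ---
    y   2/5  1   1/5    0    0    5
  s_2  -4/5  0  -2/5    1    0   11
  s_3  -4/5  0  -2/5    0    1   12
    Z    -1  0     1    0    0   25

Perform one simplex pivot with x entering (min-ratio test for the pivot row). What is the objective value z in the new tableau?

Ratio test on column x — row 1: 5/(2/5) = 25/2; row 2: entry -4/5 ≤ 0; row 3: entry -4/5 ≤ 0. Minimum is 25/2 at row 1 (y leaves); pivot element 2/5.
Pivot on row 1; the Z-row RHS becomes 25 − (-1)·(25/2) = 75/2.

75/2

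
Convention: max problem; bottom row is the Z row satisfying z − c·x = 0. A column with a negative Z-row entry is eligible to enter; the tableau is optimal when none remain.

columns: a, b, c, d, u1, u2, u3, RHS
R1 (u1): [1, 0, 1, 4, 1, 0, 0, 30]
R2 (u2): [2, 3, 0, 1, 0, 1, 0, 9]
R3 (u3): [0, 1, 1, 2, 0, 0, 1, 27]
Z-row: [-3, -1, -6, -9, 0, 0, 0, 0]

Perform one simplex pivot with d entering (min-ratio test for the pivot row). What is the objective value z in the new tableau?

135/2

Ratio test on column d — row 1: 30/4 = 15/2; row 2: 9/1 = 9; row 3: 27/2 = 27/2. Minimum is 15/2 at row 1 (u1 leaves); pivot element 4.
Pivot on row 1; the Z-row RHS becomes 0 − (-9)·(15/2) = 135/2.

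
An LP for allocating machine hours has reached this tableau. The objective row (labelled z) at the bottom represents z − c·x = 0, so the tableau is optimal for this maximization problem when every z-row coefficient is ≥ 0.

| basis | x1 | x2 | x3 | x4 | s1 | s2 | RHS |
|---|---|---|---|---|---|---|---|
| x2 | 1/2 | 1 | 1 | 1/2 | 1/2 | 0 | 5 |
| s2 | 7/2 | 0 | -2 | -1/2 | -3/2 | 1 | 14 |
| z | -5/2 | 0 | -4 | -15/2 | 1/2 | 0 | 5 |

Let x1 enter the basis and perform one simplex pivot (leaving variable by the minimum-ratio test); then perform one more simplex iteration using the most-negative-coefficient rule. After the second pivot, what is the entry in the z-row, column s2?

-5/4

Ratio test on column x1 — row 1: 5/(1/2) = 10; row 2: 14/(7/2) = 4. Minimum is 4 at row 2 (s2 leaves); pivot element 7/2.
Divide row 2 by 7/2; eliminate column x1 from the other rows.
Second iteration: most negative z-row entry is -55/7 in column x4, so x4 enters.
Ratio test on column x4 — row 1: 3/(4/7) = 21/4; row 2: entry -1/7 ≤ 0. Minimum is 21/4 at row 1 (x2 leaves); pivot element 4/7.
Divide row 1 by 4/7; eliminate column x4 from the other rows.
After both pivots, the entry at the z-row, column s2 is -5/4.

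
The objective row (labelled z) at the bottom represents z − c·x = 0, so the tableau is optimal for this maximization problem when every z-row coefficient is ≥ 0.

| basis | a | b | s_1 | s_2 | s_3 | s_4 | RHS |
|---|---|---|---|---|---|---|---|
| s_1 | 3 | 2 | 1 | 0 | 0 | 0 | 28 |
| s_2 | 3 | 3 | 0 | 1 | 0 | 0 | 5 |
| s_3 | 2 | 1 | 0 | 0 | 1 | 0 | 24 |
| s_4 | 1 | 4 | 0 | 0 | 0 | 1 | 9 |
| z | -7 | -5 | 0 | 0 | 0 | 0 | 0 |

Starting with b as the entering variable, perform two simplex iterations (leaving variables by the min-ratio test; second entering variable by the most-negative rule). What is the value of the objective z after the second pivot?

35/3

Ratio test on column b — row 1: 28/2 = 14; row 2: 5/3 = 5/3; row 3: 24/1 = 24; row 4: 9/4 = 9/4. Minimum is 5/3 at row 2 (s_2 leaves); pivot element 3.
Pivot on row 2; the z-row RHS becomes 0 − (-5)·(5/3) = 25/3.
Next entering variable (most negative z-row entry -2): a.
Ratio test on column a — row 1: (74/3)/1 = 74/3; row 2: (5/3)/1 = 5/3; row 3: (67/3)/1 = 67/3; row 4: entry -3 ≤ 0. Minimum is 5/3 at row 2 (b leaves); pivot element 1.
After the second pivot the z-row RHS is 25/3 − (-2)·(5/3) = 35/3.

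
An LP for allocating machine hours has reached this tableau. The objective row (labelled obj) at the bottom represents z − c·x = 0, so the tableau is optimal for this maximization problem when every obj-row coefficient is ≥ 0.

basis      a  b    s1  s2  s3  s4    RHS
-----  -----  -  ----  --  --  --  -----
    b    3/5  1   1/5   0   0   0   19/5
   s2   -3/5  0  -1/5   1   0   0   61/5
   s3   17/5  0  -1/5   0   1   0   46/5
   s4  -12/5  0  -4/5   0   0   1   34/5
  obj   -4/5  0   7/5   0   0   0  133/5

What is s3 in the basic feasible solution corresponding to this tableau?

46/5

s3 is basic (row 3); its value is the RHS of that row, 46/5.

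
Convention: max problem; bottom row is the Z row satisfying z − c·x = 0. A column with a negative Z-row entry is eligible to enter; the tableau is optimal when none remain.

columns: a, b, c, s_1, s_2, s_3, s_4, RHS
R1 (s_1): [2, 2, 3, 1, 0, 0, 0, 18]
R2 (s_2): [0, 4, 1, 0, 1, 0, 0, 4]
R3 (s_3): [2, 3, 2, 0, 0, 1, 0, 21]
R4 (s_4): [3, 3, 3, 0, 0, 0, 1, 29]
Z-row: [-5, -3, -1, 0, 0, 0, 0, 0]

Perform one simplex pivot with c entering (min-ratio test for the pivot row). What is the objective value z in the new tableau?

4

Ratio test on column c — row 1: 18/3 = 6; row 2: 4/1 = 4; row 3: 21/2 = 21/2; row 4: 29/3 = 29/3. Minimum is 4 at row 2 (s_2 leaves); pivot element 1.
Pivot on row 2; the Z-row RHS becomes 0 − (-1)·4 = 4.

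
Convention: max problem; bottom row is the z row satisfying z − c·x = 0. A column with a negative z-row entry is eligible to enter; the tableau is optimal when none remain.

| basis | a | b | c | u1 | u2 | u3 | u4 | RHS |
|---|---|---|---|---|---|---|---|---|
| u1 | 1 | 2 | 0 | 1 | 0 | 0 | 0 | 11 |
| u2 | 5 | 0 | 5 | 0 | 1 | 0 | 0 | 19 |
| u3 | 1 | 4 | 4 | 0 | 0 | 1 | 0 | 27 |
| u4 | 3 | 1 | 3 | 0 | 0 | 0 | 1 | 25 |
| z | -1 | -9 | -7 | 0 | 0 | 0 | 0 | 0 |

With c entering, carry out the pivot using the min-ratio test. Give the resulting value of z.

Ratio test on column c — row 1: entry 0 ≤ 0; row 2: 19/5 = 19/5; row 3: 27/4 = 27/4; row 4: 25/3 = 25/3. Minimum is 19/5 at row 2 (u2 leaves); pivot element 5.
Pivot on row 2; the z-row RHS becomes 0 − (-7)·(19/5) = 133/5.

133/5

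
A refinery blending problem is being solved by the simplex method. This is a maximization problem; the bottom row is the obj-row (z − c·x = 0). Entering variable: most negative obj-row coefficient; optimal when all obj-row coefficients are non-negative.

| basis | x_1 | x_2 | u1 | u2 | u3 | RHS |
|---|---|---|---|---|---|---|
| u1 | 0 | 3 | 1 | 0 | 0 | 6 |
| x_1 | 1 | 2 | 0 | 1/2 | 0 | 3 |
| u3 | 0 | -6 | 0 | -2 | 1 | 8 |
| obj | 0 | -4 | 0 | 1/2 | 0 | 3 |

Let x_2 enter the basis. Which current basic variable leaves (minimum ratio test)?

x_1

Column x_2 entries and ratios — u1: 6/3 = 2; x_1: 3/2 = 3/2; u3: -6 ≤ 0, skip.
Smallest ratio is 3/2 in the row of x_1, so x_1 leaves.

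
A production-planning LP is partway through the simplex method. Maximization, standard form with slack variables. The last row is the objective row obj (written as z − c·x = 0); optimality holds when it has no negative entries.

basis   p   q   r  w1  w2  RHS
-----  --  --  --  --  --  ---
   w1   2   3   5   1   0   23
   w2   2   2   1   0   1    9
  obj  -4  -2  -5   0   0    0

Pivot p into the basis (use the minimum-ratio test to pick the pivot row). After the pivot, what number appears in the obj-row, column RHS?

Ratio test on column p — row 1: 23/2 = 23/2; row 2: 9/2 = 9/2. Minimum is 9/2 at row 2 (w2 leaves); pivot element 2.
Divide row 2 by 2; eliminate column p from the other rows.
obj-row update in column RHS: 0 − (-4)·(9/2) = 18.

18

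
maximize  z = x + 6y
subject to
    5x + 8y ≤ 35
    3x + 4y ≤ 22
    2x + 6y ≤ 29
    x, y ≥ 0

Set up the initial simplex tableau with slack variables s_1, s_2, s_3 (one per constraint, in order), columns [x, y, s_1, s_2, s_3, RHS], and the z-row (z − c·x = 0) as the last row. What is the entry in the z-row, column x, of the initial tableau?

-1

The z-row carries the negated objective coefficients: the x entry is -1.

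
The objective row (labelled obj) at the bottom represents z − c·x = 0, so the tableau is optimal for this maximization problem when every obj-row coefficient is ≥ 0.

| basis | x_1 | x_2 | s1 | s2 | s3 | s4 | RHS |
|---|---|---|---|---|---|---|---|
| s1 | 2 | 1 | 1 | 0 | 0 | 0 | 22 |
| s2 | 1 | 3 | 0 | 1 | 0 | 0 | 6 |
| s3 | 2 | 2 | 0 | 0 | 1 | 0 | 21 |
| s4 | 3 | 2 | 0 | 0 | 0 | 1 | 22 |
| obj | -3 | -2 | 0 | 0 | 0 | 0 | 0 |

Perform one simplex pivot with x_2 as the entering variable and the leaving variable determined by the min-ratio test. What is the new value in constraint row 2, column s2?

Ratio test on column x_2 — row 1: 22/1 = 22; row 2: 6/3 = 2; row 3: 21/2 = 21/2; row 4: 22/2 = 11. Minimum is 2 at row 2 (s2 leaves); pivot element 3.
Divide row 2 by 3; eliminate column x_2 from the other rows.
In the new row 2, the s2 entry is the old entry divided by the pivot: 1/3 = 1/3.

1/3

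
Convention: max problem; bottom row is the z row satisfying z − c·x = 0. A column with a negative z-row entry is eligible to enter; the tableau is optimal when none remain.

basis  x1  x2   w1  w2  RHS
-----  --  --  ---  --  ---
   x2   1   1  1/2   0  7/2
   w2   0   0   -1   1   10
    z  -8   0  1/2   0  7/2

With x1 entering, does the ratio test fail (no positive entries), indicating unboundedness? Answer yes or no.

no

Column x1 has positive entries in row(s) 1, so the ratio test bounds it — not unbounded.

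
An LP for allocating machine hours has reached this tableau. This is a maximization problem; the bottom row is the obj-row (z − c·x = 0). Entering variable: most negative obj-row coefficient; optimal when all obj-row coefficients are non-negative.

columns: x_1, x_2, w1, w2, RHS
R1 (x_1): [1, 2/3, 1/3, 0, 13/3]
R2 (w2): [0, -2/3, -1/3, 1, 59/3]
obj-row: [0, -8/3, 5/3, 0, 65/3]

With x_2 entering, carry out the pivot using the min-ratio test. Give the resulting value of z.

Ratio test on column x_2 — row 1: (13/3)/(2/3) = 13/2; row 2: entry -2/3 ≤ 0. Minimum is 13/2 at row 1 (x_1 leaves); pivot element 2/3.
Pivot on row 1; the obj-row RHS becomes 65/3 − (-8/3)·(13/2) = 39.

39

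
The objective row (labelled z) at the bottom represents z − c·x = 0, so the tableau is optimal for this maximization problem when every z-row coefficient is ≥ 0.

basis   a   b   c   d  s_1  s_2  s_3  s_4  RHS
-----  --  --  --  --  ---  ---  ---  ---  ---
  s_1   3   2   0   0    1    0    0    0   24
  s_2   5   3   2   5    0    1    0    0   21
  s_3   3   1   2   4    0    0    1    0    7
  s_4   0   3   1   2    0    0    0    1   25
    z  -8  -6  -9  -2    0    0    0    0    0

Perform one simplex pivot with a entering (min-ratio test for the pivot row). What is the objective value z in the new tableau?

56/3

Ratio test on column a — row 1: 24/3 = 8; row 2: 21/5 = 21/5; row 3: 7/3 = 7/3; row 4: entry 0 ≤ 0. Minimum is 7/3 at row 3 (s_3 leaves); pivot element 3.
Pivot on row 3; the z-row RHS becomes 0 − (-8)·(7/3) = 56/3.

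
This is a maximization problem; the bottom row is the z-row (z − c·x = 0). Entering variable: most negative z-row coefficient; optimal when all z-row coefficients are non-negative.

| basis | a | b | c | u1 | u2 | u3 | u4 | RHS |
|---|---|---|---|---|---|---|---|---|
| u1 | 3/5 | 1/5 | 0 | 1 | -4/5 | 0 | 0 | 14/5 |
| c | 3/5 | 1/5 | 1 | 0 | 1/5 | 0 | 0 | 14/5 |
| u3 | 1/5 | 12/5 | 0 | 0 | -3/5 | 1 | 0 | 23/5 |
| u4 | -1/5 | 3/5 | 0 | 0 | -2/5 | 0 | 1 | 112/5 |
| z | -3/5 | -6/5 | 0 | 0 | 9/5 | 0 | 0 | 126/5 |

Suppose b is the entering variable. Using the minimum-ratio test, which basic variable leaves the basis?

Column b entries and ratios — u1: (14/5)/(1/5) = 14; c: (14/5)/(1/5) = 14; u3: (23/5)/(12/5) = 23/12; u4: (112/5)/(3/5) = 112/3.
Smallest ratio is 23/12 in the row of u3, so u3 leaves.

u3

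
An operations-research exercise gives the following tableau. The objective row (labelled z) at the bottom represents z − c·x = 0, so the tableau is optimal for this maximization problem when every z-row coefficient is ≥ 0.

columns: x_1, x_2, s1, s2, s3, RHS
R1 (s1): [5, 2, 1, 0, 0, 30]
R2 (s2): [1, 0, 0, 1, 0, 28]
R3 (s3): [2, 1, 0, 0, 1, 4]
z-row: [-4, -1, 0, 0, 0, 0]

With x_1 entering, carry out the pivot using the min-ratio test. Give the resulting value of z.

Ratio test on column x_1 — row 1: 30/5 = 6; row 2: 28/1 = 28; row 3: 4/2 = 2. Minimum is 2 at row 3 (s3 leaves); pivot element 2.
Pivot on row 3; the z-row RHS becomes 0 − (-4)·2 = 8.

8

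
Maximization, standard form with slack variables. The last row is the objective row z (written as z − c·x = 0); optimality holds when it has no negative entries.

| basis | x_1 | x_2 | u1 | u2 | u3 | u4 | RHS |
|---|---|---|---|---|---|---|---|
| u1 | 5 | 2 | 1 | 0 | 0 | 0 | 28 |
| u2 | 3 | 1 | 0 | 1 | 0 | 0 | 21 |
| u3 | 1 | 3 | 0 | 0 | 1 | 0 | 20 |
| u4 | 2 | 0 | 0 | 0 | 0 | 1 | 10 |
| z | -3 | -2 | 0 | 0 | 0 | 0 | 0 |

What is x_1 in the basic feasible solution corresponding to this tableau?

x_1 is not in the basis, so in the current basic feasible solution x_1 = 0.

0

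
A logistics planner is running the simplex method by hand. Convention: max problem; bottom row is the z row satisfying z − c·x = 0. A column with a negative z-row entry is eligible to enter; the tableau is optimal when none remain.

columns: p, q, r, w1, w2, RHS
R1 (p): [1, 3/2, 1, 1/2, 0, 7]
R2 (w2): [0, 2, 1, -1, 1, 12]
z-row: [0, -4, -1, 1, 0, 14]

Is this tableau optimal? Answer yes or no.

no

The z-row has a negative entry -4 in column q, so it is not optimal.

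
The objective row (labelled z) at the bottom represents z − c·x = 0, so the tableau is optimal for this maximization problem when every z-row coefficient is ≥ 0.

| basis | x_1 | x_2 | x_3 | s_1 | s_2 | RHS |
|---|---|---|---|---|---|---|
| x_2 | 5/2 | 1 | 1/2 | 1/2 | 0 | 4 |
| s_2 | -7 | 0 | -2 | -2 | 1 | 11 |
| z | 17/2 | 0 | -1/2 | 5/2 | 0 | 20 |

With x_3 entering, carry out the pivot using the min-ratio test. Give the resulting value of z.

Ratio test on column x_3 — row 1: 4/(1/2) = 8; row 2: entry -2 ≤ 0. Minimum is 8 at row 1 (x_2 leaves); pivot element 1/2.
Pivot on row 1; the z-row RHS becomes 20 − (-1/2)·8 = 24.

24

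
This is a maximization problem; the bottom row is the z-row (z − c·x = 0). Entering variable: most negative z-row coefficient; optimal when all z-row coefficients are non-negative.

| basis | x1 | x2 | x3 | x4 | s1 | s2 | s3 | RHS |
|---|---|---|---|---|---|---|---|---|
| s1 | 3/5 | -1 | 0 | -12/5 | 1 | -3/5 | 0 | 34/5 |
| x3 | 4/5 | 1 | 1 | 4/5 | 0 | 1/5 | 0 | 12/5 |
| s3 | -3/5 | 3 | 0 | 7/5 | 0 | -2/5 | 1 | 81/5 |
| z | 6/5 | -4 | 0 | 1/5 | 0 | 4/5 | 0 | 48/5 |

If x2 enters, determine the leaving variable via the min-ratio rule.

x3

Column x2 entries and ratios — s1: -1 ≤ 0, skip; x3: (12/5)/1 = 12/5; s3: (81/5)/3 = 27/5.
Smallest ratio is 12/5 in the row of x3, so x3 leaves.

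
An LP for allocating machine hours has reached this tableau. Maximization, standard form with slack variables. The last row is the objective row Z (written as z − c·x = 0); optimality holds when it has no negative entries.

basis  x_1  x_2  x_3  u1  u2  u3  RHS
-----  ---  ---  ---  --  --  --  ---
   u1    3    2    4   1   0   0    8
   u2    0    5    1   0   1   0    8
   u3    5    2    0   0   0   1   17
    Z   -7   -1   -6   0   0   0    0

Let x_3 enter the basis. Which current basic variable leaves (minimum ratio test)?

Column x_3 entries and ratios — u1: 8/4 = 2; u2: 8/1 = 8; u3: 0 ≤ 0, skip.
Smallest ratio is 2 in the row of u1, so u1 leaves.

u1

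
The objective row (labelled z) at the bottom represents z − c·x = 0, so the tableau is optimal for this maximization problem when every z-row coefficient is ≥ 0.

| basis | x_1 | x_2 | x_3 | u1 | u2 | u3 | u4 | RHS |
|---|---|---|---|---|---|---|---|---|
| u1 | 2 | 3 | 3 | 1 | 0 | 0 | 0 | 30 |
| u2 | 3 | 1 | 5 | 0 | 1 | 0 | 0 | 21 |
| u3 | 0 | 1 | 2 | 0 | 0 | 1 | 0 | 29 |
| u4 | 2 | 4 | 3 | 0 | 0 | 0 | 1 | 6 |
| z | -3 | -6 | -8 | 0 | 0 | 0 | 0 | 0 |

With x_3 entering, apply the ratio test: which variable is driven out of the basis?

Column x_3 entries and ratios — u1: 30/3 = 10; u2: 21/5 = 21/5; u3: 29/2 = 29/2; u4: 6/3 = 2.
Smallest ratio is 2 in the row of u4, so u4 leaves.

u4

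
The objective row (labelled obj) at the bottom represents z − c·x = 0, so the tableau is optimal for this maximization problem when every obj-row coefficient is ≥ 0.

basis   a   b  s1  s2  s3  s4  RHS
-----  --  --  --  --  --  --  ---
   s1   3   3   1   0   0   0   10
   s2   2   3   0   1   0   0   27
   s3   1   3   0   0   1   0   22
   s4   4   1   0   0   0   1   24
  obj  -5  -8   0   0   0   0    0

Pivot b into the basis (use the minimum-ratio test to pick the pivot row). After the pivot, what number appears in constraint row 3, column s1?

Ratio test on column b — row 1: 10/3 = 10/3; row 2: 27/3 = 9; row 3: 22/3 = 22/3; row 4: 24/1 = 24. Minimum is 10/3 at row 1 (s1 leaves); pivot element 3.
Divide row 1 by 3; eliminate column b from the other rows.
Row 3 update in column s1: 0 − 3·(1/3) = -1.

-1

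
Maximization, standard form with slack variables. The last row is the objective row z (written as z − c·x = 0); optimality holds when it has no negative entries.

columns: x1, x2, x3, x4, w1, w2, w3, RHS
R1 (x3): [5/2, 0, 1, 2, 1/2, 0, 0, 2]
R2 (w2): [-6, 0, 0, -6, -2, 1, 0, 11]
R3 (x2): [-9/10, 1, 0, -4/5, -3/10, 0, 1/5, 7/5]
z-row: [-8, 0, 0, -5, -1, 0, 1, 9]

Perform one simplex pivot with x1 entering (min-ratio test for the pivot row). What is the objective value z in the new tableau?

77/5

Ratio test on column x1 — row 1: 2/(5/2) = 4/5; row 2: entry -6 ≤ 0; row 3: entry -9/10 ≤ 0. Minimum is 4/5 at row 1 (x3 leaves); pivot element 5/2.
Pivot on row 1; the z-row RHS becomes 9 − (-8)·(4/5) = 77/5.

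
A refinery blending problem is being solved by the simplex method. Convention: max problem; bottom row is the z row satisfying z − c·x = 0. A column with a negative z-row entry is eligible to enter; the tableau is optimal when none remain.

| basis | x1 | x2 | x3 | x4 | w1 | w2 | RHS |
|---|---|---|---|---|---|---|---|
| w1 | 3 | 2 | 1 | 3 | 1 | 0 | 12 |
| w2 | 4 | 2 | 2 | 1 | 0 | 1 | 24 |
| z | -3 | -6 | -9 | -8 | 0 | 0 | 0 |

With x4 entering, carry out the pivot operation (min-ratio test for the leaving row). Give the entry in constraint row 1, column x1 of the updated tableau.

Ratio test on column x4 — row 1: 12/3 = 4; row 2: 24/1 = 24. Minimum is 4 at row 1 (w1 leaves); pivot element 3.
Divide row 1 by 3; eliminate column x4 from the other rows.
In the new row 1, the x1 entry is the old entry divided by the pivot: 3/3 = 1.

1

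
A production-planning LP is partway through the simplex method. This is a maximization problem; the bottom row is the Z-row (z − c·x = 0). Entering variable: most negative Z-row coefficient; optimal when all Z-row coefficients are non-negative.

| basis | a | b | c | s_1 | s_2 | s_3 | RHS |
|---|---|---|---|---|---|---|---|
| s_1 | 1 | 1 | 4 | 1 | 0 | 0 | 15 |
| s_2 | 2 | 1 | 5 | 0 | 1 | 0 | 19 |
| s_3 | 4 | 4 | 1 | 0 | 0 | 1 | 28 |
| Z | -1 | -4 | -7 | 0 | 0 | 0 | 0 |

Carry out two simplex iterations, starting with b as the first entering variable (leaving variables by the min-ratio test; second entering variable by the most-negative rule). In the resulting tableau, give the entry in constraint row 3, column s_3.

Ratio test on column b — row 1: 15/1 = 15; row 2: 19/1 = 19; row 3: 28/4 = 7. Minimum is 7 at row 3 (s_3 leaves); pivot element 4.
Divide row 3 by 4; eliminate column b from the other rows.
Second iteration: most negative Z-row entry is -6 in column c, so c enters.
Ratio test on column c — row 1: 8/(15/4) = 32/15; row 2: 12/(19/4) = 48/19; row 3: 7/(1/4) = 28. Minimum is 32/15 at row 1 (s_1 leaves); pivot element 15/4.
Divide row 1 by 15/4; eliminate column c from the other rows.
After both pivots, the entry at constraint row 3, column s_3 is 4/15.

4/15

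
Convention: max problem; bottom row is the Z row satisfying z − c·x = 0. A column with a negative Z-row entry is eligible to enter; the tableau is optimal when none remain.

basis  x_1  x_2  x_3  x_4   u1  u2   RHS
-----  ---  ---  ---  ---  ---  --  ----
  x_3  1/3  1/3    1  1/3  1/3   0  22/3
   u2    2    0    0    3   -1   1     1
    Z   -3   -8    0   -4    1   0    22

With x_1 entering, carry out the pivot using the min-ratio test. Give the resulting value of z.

Ratio test on column x_1 — row 1: (22/3)/(1/3) = 22; row 2: 1/2 = 1/2. Minimum is 1/2 at row 2 (u2 leaves); pivot element 2.
Pivot on row 2; the Z-row RHS becomes 22 − (-3)·(1/2) = 47/2.

47/2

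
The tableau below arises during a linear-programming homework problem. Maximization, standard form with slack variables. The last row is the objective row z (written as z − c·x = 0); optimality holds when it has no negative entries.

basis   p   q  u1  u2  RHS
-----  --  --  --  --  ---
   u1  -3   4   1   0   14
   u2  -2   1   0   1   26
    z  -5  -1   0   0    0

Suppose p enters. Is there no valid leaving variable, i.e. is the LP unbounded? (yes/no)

yes

Every constraint-row entry in column p is ≤ 0, so increasing p is unbounded.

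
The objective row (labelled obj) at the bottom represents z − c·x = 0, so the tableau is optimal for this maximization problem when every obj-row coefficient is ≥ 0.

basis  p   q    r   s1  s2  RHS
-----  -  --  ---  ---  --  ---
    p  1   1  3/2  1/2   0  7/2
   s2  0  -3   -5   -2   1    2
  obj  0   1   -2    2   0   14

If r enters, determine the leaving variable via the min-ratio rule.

Column r entries and ratios — p: (7/2)/(3/2) = 7/3; s2: -5 ≤ 0, skip.
Smallest ratio is 7/3 in the row of p, so p leaves.

p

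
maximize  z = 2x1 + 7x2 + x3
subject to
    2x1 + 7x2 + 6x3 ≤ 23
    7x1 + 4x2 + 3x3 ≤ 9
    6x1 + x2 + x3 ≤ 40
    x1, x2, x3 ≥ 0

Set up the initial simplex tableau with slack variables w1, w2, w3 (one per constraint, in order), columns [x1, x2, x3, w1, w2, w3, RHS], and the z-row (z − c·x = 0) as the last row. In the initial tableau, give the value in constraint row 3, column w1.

Slack w1 belongs to constraint 1; its column is the unit vector e_1, so the entry in row 3 is 0.

0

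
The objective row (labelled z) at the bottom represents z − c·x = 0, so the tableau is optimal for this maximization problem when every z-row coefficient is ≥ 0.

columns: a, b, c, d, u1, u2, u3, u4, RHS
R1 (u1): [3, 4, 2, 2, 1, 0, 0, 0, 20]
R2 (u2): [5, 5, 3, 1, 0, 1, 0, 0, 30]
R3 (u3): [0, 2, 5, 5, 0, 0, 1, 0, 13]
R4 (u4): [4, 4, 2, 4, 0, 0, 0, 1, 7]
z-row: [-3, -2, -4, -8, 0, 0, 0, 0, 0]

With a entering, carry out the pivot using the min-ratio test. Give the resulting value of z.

21/4

Ratio test on column a — row 1: 20/3 = 20/3; row 2: 30/5 = 6; row 3: entry 0 ≤ 0; row 4: 7/4 = 7/4. Minimum is 7/4 at row 4 (u4 leaves); pivot element 4.
Pivot on row 4; the z-row RHS becomes 0 − (-3)·(7/4) = 21/4.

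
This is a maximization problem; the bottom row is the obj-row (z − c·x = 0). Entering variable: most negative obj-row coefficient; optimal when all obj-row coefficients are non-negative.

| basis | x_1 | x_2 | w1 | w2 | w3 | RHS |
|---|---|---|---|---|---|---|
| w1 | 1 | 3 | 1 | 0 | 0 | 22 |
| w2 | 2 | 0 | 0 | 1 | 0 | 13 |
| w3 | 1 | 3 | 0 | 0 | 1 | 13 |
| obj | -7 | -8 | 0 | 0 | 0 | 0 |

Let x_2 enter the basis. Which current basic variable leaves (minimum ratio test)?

Column x_2 entries and ratios — w1: 22/3 = 22/3; w2: 0 ≤ 0, skip; w3: 13/3 = 13/3.
Smallest ratio is 13/3 in the row of w3, so w3 leaves.

w3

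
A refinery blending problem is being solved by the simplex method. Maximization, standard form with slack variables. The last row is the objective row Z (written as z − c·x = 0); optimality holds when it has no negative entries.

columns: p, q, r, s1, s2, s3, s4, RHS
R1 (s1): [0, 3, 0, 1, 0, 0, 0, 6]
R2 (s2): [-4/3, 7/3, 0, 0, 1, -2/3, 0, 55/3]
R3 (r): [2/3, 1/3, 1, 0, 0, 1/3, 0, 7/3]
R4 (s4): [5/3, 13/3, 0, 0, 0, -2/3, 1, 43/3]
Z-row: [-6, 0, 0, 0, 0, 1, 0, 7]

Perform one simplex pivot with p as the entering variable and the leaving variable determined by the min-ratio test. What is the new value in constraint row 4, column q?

7/2

Ratio test on column p — row 1: entry 0 ≤ 0; row 2: entry -4/3 ≤ 0; row 3: (7/3)/(2/3) = 7/2; row 4: (43/3)/(5/3) = 43/5. Minimum is 7/2 at row 3 (r leaves); pivot element 2/3.
Divide row 3 by 2/3; eliminate column p from the other rows.
Row 4 update in column q: 13/3 − (5/3)·(1/2) = 7/2.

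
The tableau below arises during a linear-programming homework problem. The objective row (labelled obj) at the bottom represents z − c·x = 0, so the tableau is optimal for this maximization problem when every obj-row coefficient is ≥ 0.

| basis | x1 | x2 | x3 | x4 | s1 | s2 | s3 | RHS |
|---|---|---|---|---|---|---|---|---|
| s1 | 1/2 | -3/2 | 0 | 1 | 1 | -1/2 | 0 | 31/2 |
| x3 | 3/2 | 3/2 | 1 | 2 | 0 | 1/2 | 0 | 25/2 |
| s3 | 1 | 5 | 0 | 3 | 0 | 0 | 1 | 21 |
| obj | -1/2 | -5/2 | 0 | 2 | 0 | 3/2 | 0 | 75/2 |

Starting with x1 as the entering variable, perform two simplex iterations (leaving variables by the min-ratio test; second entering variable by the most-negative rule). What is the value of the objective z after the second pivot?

Ratio test on column x1 — row 1: (31/2)/(1/2) = 31; row 2: (25/2)/(3/2) = 25/3; row 3: 21/1 = 21. Minimum is 25/3 at row 2 (x3 leaves); pivot element 3/2.
Pivot on row 2; the obj-row RHS becomes 75/2 − (-1/2)·(25/3) = 125/3.
Next entering variable (most negative obj-row entry -2): x2.
Ratio test on column x2 — row 1: entry -2 ≤ 0; row 2: (25/3)/1 = 25/3; row 3: (38/3)/4 = 19/6. Minimum is 19/6 at row 3 (s3 leaves); pivot element 4.
After the second pivot the obj-row RHS is 125/3 − (-2)·(19/6) = 48.

48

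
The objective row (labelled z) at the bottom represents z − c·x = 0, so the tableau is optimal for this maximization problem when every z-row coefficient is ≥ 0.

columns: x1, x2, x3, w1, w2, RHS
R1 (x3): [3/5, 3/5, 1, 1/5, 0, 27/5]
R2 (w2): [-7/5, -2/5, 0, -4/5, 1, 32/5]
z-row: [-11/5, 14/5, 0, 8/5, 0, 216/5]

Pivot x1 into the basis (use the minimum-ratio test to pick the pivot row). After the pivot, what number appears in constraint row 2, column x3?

7/3

Ratio test on column x1 — row 1: (27/5)/(3/5) = 9; row 2: entry -7/5 ≤ 0. Minimum is 9 at row 1 (x3 leaves); pivot element 3/5.
Divide row 1 by 3/5; eliminate column x1 from the other rows.
Row 2 update in column x3: 0 − (-7/5)·(5/3) = 7/3.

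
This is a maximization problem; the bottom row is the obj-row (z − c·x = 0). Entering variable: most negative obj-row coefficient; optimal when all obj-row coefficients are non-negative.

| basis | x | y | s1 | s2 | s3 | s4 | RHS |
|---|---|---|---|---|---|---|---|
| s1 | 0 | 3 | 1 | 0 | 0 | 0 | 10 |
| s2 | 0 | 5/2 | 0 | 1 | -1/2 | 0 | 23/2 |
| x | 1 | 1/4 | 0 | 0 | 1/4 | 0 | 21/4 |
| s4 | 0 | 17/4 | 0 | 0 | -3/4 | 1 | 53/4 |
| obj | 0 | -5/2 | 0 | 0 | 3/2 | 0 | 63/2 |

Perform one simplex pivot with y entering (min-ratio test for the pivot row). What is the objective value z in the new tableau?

668/17

Ratio test on column y — row 1: 10/3 = 10/3; row 2: (23/2)/(5/2) = 23/5; row 3: (21/4)/(1/4) = 21; row 4: (53/4)/(17/4) = 53/17. Minimum is 53/17 at row 4 (s4 leaves); pivot element 17/4.
Pivot on row 4; the obj-row RHS becomes 63/2 − (-5/2)·(53/17) = 668/17.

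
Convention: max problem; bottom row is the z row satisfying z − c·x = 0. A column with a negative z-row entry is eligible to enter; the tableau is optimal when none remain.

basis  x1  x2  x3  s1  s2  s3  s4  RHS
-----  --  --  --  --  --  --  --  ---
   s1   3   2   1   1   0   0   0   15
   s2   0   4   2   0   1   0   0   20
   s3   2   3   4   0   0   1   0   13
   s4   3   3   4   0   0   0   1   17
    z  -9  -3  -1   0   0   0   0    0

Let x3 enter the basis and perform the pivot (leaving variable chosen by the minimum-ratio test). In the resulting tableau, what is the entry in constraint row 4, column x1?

1

Ratio test on column x3 — row 1: 15/1 = 15; row 2: 20/2 = 10; row 3: 13/4 = 13/4; row 4: 17/4 = 17/4. Minimum is 13/4 at row 3 (s3 leaves); pivot element 4.
Divide row 3 by 4; eliminate column x3 from the other rows.
Row 4 update in column x1: 3 − 4·(1/2) = 1.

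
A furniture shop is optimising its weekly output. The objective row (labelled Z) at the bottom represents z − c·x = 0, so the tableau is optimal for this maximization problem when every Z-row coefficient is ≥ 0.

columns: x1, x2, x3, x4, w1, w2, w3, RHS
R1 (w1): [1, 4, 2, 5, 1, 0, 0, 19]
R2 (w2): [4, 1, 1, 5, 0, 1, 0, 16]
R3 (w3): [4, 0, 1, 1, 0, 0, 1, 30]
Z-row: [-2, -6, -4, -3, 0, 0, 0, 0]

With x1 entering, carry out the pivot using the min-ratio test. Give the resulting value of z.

8

Ratio test on column x1 — row 1: 19/1 = 19; row 2: 16/4 = 4; row 3: 30/4 = 15/2. Minimum is 4 at row 2 (w2 leaves); pivot element 4.
Pivot on row 2; the Z-row RHS becomes 0 − (-2)·4 = 8.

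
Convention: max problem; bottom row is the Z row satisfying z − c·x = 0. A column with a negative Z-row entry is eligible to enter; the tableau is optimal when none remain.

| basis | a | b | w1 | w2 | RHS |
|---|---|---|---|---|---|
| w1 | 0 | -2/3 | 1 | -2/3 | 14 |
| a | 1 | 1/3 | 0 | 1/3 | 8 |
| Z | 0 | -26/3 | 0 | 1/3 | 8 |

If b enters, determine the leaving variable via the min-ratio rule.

a

Column b entries and ratios — w1: -2/3 ≤ 0, skip; a: 8/(1/3) = 24.
Smallest ratio is 24 in the row of a, so a leaves.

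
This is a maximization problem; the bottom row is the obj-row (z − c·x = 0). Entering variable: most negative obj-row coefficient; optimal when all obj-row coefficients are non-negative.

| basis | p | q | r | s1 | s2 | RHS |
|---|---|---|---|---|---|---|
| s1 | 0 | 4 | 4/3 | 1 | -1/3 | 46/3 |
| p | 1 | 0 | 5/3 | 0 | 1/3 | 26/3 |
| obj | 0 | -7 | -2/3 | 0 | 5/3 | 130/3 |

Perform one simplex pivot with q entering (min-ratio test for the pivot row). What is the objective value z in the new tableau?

Ratio test on column q — row 1: (46/3)/4 = 23/6; row 2: entry 0 ≤ 0. Minimum is 23/6 at row 1 (s1 leaves); pivot element 4.
Pivot on row 1; the obj-row RHS becomes 130/3 − (-7)·(23/6) = 421/6.

421/6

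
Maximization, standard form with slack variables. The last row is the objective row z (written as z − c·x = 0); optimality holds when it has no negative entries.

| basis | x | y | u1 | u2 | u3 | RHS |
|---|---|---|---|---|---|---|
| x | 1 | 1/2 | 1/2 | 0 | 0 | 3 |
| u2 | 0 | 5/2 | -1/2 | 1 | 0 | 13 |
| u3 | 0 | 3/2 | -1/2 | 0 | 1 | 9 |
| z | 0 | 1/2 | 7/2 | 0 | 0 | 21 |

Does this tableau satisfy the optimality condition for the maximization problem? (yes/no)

yes

Every z-row coefficient is ≥ 0, so the tableau is optimal.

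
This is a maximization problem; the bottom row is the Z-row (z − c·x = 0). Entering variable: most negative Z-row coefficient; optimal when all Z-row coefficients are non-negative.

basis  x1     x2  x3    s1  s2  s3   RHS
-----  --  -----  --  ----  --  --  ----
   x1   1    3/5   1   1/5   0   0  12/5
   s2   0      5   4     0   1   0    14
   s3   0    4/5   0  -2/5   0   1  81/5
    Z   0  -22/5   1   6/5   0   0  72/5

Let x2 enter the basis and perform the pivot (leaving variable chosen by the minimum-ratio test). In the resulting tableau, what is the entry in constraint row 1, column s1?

Ratio test on column x2 — row 1: (12/5)/(3/5) = 4; row 2: 14/5 = 14/5; row 3: (81/5)/(4/5) = 81/4. Minimum is 14/5 at row 2 (s2 leaves); pivot element 5.
Divide row 2 by 5; eliminate column x2 from the other rows.
Row 1 update in column s1: 1/5 − (3/5)·0 = 1/5.

1/5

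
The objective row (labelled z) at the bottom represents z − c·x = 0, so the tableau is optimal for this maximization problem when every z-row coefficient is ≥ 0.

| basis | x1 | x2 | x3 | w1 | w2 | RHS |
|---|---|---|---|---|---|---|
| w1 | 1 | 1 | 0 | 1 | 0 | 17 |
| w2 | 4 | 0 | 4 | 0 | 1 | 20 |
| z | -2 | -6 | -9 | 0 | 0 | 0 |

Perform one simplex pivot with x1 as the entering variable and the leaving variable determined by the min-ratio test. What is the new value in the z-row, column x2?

Ratio test on column x1 — row 1: 17/1 = 17; row 2: 20/4 = 5. Minimum is 5 at row 2 (w2 leaves); pivot element 4.
Divide row 2 by 4; eliminate column x1 from the other rows.
z-row update in column x2: -6 − (-2)·0 = -6.

-6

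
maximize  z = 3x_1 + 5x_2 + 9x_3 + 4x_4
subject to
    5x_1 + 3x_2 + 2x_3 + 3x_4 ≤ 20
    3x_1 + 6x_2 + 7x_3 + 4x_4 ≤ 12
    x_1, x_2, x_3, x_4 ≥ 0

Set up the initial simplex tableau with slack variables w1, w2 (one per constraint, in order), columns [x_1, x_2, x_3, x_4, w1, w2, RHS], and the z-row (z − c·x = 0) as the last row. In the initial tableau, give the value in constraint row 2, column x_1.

3

Constraint 2 has coefficient 3 on x_1.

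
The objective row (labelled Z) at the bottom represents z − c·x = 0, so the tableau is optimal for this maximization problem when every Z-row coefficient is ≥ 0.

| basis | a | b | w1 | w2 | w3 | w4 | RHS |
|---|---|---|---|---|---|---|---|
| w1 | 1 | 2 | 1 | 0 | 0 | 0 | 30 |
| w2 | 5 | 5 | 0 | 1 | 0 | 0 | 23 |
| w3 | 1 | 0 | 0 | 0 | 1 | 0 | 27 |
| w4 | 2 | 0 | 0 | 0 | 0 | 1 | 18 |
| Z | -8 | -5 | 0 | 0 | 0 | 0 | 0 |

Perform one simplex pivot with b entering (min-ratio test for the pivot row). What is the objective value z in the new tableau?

Ratio test on column b — row 1: 30/2 = 15; row 2: 23/5 = 23/5; row 3: entry 0 ≤ 0; row 4: entry 0 ≤ 0. Minimum is 23/5 at row 2 (w2 leaves); pivot element 5.
Pivot on row 2; the Z-row RHS becomes 0 − (-5)·(23/5) = 23.

23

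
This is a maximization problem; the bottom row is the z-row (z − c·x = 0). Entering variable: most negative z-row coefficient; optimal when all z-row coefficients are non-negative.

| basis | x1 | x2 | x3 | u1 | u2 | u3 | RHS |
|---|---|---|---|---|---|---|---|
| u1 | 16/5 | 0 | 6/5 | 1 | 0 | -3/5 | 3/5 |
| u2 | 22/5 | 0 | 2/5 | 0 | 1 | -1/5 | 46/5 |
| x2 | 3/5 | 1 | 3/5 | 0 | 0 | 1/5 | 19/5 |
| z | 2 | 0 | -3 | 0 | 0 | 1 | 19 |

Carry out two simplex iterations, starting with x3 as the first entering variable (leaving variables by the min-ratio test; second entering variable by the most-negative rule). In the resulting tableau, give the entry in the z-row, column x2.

1

Ratio test on column x3 — row 1: (3/5)/(6/5) = 1/2; row 2: (46/5)/(2/5) = 23; row 3: (19/5)/(3/5) = 19/3. Minimum is 1/2 at row 1 (u1 leaves); pivot element 6/5.
Divide row 1 by 6/5; eliminate column x3 from the other rows.
Second iteration: most negative z-row entry is -1/2 in column u3, so u3 enters.
Ratio test on column u3 — row 1: entry -1/2 ≤ 0; row 2: entry 0 ≤ 0; row 3: (7/2)/(1/2) = 7. Minimum is 7 at row 3 (x2 leaves); pivot element 1/2.
Divide row 3 by 1/2; eliminate column u3 from the other rows.
After both pivots, the entry at the z-row, column x2 is 1.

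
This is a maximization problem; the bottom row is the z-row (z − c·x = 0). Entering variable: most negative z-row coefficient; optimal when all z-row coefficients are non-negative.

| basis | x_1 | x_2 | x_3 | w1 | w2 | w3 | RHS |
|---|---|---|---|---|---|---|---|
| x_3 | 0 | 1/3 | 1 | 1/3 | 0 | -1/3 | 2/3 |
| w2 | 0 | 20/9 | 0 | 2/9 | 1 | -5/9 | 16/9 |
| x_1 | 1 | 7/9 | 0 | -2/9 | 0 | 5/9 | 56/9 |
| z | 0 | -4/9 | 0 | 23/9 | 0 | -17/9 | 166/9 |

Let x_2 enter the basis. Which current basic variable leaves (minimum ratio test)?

w2

Column x_2 entries and ratios — x_3: (2/3)/(1/3) = 2; w2: (16/9)/(20/9) = 4/5; x_1: (56/9)/(7/9) = 8.
Smallest ratio is 4/5 in the row of w2, so w2 leaves.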